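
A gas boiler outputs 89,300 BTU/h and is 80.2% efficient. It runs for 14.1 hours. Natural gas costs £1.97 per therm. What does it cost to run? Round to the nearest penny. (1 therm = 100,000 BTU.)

£30.93

Heat delivered = 89,300 BTU/h × 14.1 h = 1,259,130 BTU
Gas input = 1,259,130 / 0.802 = 1,569,988 BTU
= 1,569,988 / 100,000 = 15.7 therm
Cost = 15.7 × £1.97/therm = £30.93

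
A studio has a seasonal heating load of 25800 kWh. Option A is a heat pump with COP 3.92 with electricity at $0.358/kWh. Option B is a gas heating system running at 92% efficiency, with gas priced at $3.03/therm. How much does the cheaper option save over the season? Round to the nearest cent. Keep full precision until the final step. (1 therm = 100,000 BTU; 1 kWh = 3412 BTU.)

Heat load = 25800 kWh × 3412 = 88,029,600 BTU
Gas: input = 88,029,600 / 0.92 = 95,684,348 BTU = 956.8 therm → 956.8 × $3.03 = $2,899.24
Heat pump: 88,029,600 BTU / 3412 = 25,800 kWh heat; / 3.92 = 6,582 kWh in → × $0.358 = $2,356.22
Difference = |$2,899.24 − $2,356.22| = $543.01

$543.01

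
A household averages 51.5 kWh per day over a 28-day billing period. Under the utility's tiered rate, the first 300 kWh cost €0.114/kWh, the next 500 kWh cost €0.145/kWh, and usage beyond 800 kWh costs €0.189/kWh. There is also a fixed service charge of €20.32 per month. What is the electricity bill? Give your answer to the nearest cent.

€248.36

Usage = 51.5 kWh/day × 28 days = 1442 kWh
First 300 kWh × €0.114 = €34.20
Next 500 kWh × €0.145 = €72.50
Remaining 642 kWh × €0.189 = €121.34
Energy charge = €228.04; + service €20.32 = €248.36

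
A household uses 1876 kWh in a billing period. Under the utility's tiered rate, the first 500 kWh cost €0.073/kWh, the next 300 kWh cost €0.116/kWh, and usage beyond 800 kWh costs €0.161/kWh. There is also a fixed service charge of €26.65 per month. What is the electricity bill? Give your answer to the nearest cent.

First 500 kWh × €0.073 = €36.50
Next 300 kWh × €0.116 = €34.80
Remaining 1076 kWh × €0.161 = €173.24
Energy charge = €244.54; + service €26.65 = €271.19

€271.19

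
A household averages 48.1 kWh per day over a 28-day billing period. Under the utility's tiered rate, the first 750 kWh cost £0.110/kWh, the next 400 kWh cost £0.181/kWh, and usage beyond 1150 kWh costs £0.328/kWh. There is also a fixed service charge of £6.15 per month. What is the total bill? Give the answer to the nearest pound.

Usage = 48.1 kWh/day × 28 days = 1346.8 kWh
First 750 kWh × £0.110 = £82.50
Next 400 kWh × £0.181 = £72.40
Remaining 196.8 kWh × £0.328 = £64.55
Energy charge = £219.45; + service £6.15 = £225.60 ≈ £226

£226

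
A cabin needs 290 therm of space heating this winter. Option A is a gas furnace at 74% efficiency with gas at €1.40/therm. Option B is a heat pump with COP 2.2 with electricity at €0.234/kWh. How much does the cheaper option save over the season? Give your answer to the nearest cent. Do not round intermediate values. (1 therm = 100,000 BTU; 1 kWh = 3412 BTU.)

€355.38

Heat load = 290 therm × 100,000 = 29,000,000 BTU
Gas: input = 29,000,000 / 0.74 = 39,189,189 BTU = 391.9 therm → 391.9 × €1.40 = €548.65
Heat pump: 29,000,000 BTU / 3412 = 8,499 kWh heat; / 2.2 = 3,863 kWh in → × €0.234 = €904.03
Difference = |€548.65 − €904.03| = €355.38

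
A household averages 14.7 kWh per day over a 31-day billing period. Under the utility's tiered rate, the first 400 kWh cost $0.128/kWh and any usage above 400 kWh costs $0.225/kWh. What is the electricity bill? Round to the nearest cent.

$63.73

Usage = 14.7 kWh/day × 31 days = 455.7 kWh
First 400 kWh × $0.128 = $51.20
Remaining 55.7 kWh × $0.225 = $12.53
Total = $63.73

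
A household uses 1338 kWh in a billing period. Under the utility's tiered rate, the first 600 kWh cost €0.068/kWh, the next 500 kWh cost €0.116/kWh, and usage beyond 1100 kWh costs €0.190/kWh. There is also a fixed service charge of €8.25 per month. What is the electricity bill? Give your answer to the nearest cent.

€152.27

First 600 kWh × €0.068 = €40.80
Next 500 kWh × €0.116 = €58.00
Remaining 238 kWh × €0.190 = €45.22
Energy charge = €144.02; + service €8.25 = €152.27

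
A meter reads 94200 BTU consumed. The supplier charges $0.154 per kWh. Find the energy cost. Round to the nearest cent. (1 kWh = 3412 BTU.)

94200 BTU × (0.00029308 kWh/BTU) = 27.61 kWh
Cost = 27.61 kWh × $0.154/kWh = $4.25

$4.25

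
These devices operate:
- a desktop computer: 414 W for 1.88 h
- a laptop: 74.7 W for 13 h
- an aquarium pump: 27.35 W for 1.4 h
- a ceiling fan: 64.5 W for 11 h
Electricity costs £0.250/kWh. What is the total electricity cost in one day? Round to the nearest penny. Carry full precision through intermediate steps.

£0.62

desktop computer: 414 W × 1.88 h = 778 Wh = 0.7783 kWh
laptop: 74.7 W × 13 h = 971 Wh = 0.9711 kWh
aquarium pump: 27.35 W × 1.4 h = 38 Wh = 0.03829 kWh
ceiling fan: 64.5 W × 11 h = 710 Wh = 0.7095 kWh
Total energy = 0.7783 + 0.9711 + 0.03829 + 0.7095 = 2.497 kWh
Cost = 2.497 kWh × £0.250 = £0.62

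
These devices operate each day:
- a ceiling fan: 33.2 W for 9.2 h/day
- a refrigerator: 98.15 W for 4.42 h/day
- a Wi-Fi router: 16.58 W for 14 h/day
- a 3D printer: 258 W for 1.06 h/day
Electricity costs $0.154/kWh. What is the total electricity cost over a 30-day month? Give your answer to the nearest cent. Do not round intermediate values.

ceiling fan: 33.2 W × 9.2 h × 30 d = 9,163 Wh = 9.163 kWh
refrigerator: 98.15 W × 4.42 h × 30 d = 13,015 Wh = 13.01 kWh
Wi-Fi router: 16.58 W × 14 h × 30 d = 6,964 Wh = 6.964 kWh
3D printer: 258 W × 1.06 h × 30 d = 8,204 Wh = 8.204 kWh
Total energy = 9.163 + 13.01 + 6.964 + 8.204 = 37.35 kWh
Cost = 37.35 kWh × $0.154 = $5.75

$5.75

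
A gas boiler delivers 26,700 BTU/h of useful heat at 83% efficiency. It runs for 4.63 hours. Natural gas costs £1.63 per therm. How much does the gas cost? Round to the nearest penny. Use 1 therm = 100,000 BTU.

Heat delivered = 26,700 BTU/h × 4.63 h = 123,621 BTU
Gas input = 123,621 / 0.83 = 148,941 BTU
= 148,941 / 100,000 = 1.489 therm
Cost = 1.489 × £1.63/therm = £2.43

£2.43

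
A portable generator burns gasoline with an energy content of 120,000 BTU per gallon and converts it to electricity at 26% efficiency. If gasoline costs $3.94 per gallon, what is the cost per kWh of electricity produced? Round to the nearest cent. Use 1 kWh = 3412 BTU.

$0.43

Electrical output per gallon = 120,000 BTU × 0.26 / 3412 BTU/kWh = 9.144 kWh
Cost per kWh = $3.94 / 9.144 kWh = $0.431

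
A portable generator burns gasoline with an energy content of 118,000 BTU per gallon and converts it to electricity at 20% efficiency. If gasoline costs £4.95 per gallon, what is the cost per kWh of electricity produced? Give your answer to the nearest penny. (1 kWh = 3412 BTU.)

Electrical output per gallon = 118,000 BTU × 0.20 / 3412 BTU/kWh = 6.917 kWh
Cost per kWh = £4.95 / 6.917 kWh = £0.716

£0.72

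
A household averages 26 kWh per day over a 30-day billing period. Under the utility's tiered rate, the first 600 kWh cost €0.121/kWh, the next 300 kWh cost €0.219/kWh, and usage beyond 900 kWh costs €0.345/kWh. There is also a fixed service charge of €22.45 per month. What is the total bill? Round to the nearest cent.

Usage = 26 kWh/day × 30 days = 780 kWh
First 600 kWh × €0.121 = €72.60
Next 180 kWh × €0.219 = €39.42
Remaining tier: 0 kWh (not reached)
Energy charge = €112.02; + service €22.45 = €134.47

€134.47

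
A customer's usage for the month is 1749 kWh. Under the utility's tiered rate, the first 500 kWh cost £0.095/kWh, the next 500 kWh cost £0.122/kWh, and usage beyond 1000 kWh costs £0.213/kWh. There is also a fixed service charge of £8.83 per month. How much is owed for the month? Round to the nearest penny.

First 500 kWh × £0.095 = £47.50
Next 500 kWh × £0.122 = £61.00
Remaining 749 kWh × £0.213 = £159.54
Energy charge = £268.04; + service £8.83 = £276.87

£276.87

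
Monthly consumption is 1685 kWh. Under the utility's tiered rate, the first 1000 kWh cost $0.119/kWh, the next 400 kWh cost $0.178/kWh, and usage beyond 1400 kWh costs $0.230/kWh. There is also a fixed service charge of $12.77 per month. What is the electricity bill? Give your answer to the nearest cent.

First 1000 kWh × $0.119 = $119.00
Next 400 kWh × $0.178 = $71.20
Remaining 285 kWh × $0.230 = $65.55
Energy charge = $255.75; + service $12.77 = $268.52

$268.52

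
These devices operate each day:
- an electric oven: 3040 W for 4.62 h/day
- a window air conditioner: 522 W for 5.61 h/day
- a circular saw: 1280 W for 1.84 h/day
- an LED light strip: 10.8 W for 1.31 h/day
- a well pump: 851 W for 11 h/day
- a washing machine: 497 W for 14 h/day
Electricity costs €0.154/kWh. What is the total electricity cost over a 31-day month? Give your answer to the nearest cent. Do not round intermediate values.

€170.25

electric oven: 3040 W × 4.62 h × 31 d = 435,389 Wh = 435.4 kWh
window air conditioner: 522 W × 5.61 h × 31 d = 90,781 Wh = 90.78 kWh
circular saw: 1280 W × 1.84 h × 31 d = 73,011 Wh = 73.01 kWh
LED light strip: 10.8 W × 1.31 h × 31 d = 439 Wh = 0.4386 kWh
well pump: 851 W × 11 h × 31 d = 290,191 Wh = 290.2 kWh
washing machine: 497 W × 14 h × 31 d = 215,698 Wh = 215.7 kWh
Total energy = 435.4 + 90.78 + 73.01 + 0.4386 + 290.2 + 215.7 = 1,106 kWh
Cost = 1,106 kWh × €0.154 = €170.25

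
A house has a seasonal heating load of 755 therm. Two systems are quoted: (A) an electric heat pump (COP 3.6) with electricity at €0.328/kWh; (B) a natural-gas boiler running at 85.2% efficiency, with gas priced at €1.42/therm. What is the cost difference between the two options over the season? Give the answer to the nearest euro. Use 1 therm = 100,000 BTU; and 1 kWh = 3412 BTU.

€758

Heat load = 755 therm × 100,000 = 75,500,000 BTU
Gas: input = 75,500,000 / 0.852 = 88,615,023 BTU = 886.2 therm → 886.2 × €1.42 = €1,258.33
Heat pump: 75,500,000 BTU / 3412 = 22,130 kWh heat; / 3.6 = 6,147 kWh in → × €0.328 = €2,016.09
Difference = |€1,258.33 − €2,016.09| = €757.75 ≈ €758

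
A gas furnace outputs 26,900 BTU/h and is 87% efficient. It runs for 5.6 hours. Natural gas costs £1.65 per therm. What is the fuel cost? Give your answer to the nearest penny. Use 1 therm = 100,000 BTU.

Heat delivered = 26,900 BTU/h × 5.6 h = 150,640 BTU
Gas input = 150,640 / 0.87 = 173,149 BTU
= 173,149 / 100,000 = 1.731 therm
Cost = 1.731 × £1.65/therm = £2.86

£2.86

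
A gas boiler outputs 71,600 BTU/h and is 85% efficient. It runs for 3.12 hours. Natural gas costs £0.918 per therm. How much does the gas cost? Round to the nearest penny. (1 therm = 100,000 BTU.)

Heat delivered = 71,600 BTU/h × 3.12 h = 223,392 BTU
Gas input = 223,392 / 0.85 = 262,814 BTU
= 262,814 / 100,000 = 2.628 therm
Cost = 2.628 × £0.918/therm = £2.41

£2.41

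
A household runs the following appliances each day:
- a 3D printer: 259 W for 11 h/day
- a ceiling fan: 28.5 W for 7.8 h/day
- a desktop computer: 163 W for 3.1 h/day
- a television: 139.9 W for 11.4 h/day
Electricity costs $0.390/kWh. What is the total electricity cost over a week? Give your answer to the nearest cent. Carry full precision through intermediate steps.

3D printer: 259 W × 11 h × 7 d = 19,943 Wh = 19.94 kWh
ceiling fan: 28.5 W × 7.8 h × 7 d = 1,556 Wh = 1.556 kWh
desktop computer: 163 W × 3.1 h × 7 d = 3,537 Wh = 3.537 kWh
television: 139.9 W × 11.4 h × 7 d = 11,164 Wh = 11.16 kWh
Total energy = 19.94 + 1.556 + 3.537 + 11.16 = 36.2 kWh
Cost = 36.2 kWh × $0.390 = $14.12

$14.12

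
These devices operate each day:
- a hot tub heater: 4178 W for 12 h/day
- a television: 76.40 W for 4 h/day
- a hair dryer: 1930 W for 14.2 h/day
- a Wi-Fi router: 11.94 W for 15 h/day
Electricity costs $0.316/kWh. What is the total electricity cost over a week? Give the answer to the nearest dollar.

hot tub heater: 4178 W × 12 h × 7 d = 350,952 Wh = 351 kWh
television: 76.40 W × 4 h × 7 d = 2,139 Wh = 2.139 kWh
hair dryer: 1930 W × 14.2 h × 7 d = 191,842 Wh = 191.8 kWh
Wi-Fi router: 11.94 W × 15 h × 7 d = 1,254 Wh = 1.254 kWh
Total energy = 351 + 2.139 + 191.8 + 1.254 = 546.2 kWh
Cost = 546.2 kWh × $0.316 = $172.60 ≈ $173

$173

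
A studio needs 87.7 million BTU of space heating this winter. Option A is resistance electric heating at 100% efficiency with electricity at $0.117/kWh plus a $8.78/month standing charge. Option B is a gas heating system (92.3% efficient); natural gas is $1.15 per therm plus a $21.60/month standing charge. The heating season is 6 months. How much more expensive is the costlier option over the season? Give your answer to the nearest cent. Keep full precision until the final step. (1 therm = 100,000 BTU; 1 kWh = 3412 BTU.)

Heat load = 87.7 × 10⁶ BTU = 87,700,000 BTU
Gas: input = 87,700,000 / 0.923 = 95,016,251 BTU = 950.2 therm → 950.2 × $1.15 = $1,092.69; + 6 × $21.60 standing = $1,222.29
Electric: 87,700,000 BTU / 3412 = 25,700 kWh → × $0.117 = $3,007.30; + 6 × $8.78 standing = $3,059.98
Difference = |$1,222.29 − $3,059.98| = $1,837.69

$1837.69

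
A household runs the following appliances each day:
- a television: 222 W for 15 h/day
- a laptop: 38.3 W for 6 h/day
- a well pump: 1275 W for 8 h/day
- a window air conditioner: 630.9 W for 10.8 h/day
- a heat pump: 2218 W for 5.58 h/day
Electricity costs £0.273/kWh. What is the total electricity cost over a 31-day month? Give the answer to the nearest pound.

television: 222 W × 15 h × 31 d = 103,230 Wh = 103.2 kWh
laptop: 38.3 W × 6 h × 31 d = 7,124 Wh = 7.124 kWh
well pump: 1275 W × 8 h × 31 d = 316,200 Wh = 316.2 kWh
window air conditioner: 630.9 W × 10.8 h × 31 d = 211,225 Wh = 211.2 kWh
heat pump: 2218 W × 5.58 h × 31 d = 383,670 Wh = 383.7 kWh
Total energy = 103.2 + 7.124 + 316.2 + 211.2 + 383.7 = 1,021 kWh
Cost = 1,021 kWh × £0.273 = £278.86 ≈ £279

£279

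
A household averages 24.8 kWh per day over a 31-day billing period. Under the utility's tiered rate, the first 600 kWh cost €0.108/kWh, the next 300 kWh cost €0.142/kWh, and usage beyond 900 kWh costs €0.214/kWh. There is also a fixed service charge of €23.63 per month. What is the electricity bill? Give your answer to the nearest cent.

€112.40

Usage = 24.8 kWh/day × 31 days = 768.8 kWh
First 600 kWh × €0.108 = €64.80
Next 168.8 kWh × €0.142 = €23.97
Remaining tier: 0 kWh (not reached)
Energy charge = €88.77; + service €23.63 = €112.40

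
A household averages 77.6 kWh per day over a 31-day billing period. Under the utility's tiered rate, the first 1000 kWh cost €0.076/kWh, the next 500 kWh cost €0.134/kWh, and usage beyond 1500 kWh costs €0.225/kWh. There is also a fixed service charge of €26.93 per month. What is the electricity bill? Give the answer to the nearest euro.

€374

Usage = 77.6 kWh/day × 31 days = 2405.6 kWh
First 1000 kWh × €0.076 = €76.00
Next 500 kWh × €0.134 = €67.00
Remaining 905.6 kWh × €0.225 = €203.76
Energy charge = €346.76; + service €26.93 = €373.69 ≈ €374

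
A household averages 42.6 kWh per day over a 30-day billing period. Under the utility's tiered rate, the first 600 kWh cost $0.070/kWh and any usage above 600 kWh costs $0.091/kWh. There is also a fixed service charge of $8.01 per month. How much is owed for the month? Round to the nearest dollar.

$112

Usage = 42.6 kWh/day × 30 days = 1278 kWh
First 600 kWh × $0.070 = $42.00
Remaining 678 kWh × $0.091 = $61.70
Energy charge = $103.70; + service $8.01 = $111.71 ≈ $112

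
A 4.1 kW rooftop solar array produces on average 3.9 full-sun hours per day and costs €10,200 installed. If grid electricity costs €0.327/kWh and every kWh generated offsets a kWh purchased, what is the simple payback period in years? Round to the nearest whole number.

Daily generation = 4.1 kW × 3.9 h = 15.99 kWh
Annual generation = 15.99 × 365 = 5836.3 kWh
Annual savings = 5836.3 × €0.327 = €1,908.49
Payback = €10,200 / €1,908.49 = 5.34 years

5 years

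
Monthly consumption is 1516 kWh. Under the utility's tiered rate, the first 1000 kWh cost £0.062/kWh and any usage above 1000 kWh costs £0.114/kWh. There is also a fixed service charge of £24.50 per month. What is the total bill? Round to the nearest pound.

First 1000 kWh × £0.062 = £62.00
Remaining 516 kWh × £0.114 = £58.82
Energy charge = £120.82; + service £24.50 = £145.32 ≈ £145

£145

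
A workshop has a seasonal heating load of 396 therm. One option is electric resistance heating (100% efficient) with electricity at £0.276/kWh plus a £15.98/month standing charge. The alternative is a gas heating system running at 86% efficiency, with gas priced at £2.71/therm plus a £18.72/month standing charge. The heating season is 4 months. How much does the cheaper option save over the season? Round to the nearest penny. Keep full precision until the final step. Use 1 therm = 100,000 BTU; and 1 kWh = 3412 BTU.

Heat load = 396 therm × 100,000 = 39,600,000 BTU
Gas: input = 39,600,000 / 0.86 = 46,046,512 BTU = 460.5 therm → 460.5 × £2.71 = £1,247.86; + 4 × £18.72 standing = £1,322.74
Electric: 39,600,000 BTU / 3412 = 11,610 kWh → × £0.276 = £3,203.28; + 4 × £15.98 standing = £3,267.20
Difference = |£1,322.74 − £3,267.20| = £1,944.46

£1944.46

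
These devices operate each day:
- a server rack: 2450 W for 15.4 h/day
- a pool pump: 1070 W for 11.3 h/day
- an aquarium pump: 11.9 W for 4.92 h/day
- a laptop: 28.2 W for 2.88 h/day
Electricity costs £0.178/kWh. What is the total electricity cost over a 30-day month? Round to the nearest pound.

server rack: 2450 W × 15.4 h × 30 d = 1,131,900 Wh = 1,132 kWh
pool pump: 1070 W × 11.3 h × 30 d = 362,730 Wh = 362.7 kWh
aquarium pump: 11.9 W × 4.92 h × 30 d = 1,756 Wh = 1.756 kWh
laptop: 28.2 W × 2.88 h × 30 d = 2,436 Wh = 2.436 kWh
Total energy = 1,132 + 362.7 + 1.756 + 2.436 = 1,499 kWh
Cost = 1,499 kWh × £0.178 = £266.79 ≈ £267

£267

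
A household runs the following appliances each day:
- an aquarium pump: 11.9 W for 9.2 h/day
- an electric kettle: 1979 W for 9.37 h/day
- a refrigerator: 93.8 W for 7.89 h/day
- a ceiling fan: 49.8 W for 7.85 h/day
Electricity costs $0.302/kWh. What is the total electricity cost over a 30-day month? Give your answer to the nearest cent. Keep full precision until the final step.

aquarium pump: 11.9 W × 9.2 h × 30 d = 3,284 Wh = 3.284 kWh
electric kettle: 1979 W × 9.37 h × 30 d = 556,297 Wh = 556.3 kWh
refrigerator: 93.8 W × 7.89 h × 30 d = 22,202 Wh = 22.2 kWh
ceiling fan: 49.8 W × 7.85 h × 30 d = 11,728 Wh = 11.73 kWh
Total energy = 3.284 + 556.3 + 22.2 + 11.73 = 593.5 kWh
Cost = 593.5 kWh × $0.302 = $179.24

$179.24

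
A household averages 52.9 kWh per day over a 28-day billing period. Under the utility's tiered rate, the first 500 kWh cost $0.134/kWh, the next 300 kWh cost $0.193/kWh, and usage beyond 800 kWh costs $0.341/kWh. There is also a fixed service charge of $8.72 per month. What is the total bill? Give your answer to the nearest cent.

$365.91

Usage = 52.9 kWh/day × 28 days = 1481.2 kWh
First 500 kWh × $0.134 = $67.00
Next 300 kWh × $0.193 = $57.90
Remaining 681.2 kWh × $0.341 = $232.29
Energy charge = $357.19; + service $8.72 = $365.91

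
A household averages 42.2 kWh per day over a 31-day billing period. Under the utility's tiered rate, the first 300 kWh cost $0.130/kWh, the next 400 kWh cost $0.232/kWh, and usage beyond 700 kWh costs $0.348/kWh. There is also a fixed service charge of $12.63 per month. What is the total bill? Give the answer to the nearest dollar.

Usage = 42.2 kWh/day × 31 days = 1308.2 kWh
First 300 kWh × $0.130 = $39.00
Next 400 kWh × $0.232 = $92.80
Remaining 608.2 kWh × $0.348 = $211.65
Energy charge = $343.45; + service $12.63 = $356.08 ≈ $356

$356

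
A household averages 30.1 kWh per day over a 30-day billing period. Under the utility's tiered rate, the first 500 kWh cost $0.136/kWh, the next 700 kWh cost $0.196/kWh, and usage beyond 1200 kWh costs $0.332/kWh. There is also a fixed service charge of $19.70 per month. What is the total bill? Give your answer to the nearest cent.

Usage = 30.1 kWh/day × 30 days = 903 kWh
First 500 kWh × $0.136 = $68.00
Next 403 kWh × $0.196 = $78.99
Remaining tier: 0 kWh (not reached)
Energy charge = $146.99; + service $19.70 = $166.69

$166.69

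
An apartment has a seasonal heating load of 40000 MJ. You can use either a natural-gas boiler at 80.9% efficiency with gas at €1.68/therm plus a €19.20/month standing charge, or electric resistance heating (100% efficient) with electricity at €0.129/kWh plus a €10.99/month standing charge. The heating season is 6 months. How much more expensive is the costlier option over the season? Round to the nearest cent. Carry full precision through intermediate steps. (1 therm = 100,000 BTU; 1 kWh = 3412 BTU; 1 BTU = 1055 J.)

Heat load = 40000 MJ = 40,000,000,000 J / 1055 = 37,914,692 BTU
Gas: input = 37,914,692 / 0.809 = 46,866,121 BTU = 468.7 therm → 468.7 × €1.68 = €787.35; + 6 × €19.20 standing = €902.55
Electric: 37,914,692 BTU / 3412 = 11,110 kWh → × €0.129 = €1,433.47; + 6 × €10.99 standing = €1,499.41
Difference = |€902.55 − €1,499.41| = €596.86

€596.86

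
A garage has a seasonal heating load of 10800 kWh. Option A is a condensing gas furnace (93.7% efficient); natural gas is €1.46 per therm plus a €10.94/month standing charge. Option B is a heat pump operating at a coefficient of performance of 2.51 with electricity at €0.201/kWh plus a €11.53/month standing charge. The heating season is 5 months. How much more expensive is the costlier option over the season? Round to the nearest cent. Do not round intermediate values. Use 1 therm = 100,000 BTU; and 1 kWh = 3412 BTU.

Heat load = 10800 kWh × 3412 = 36,849,600 BTU
Gas: input = 36,849,600 / 0.937 = 39,327,215 BTU = 393.3 therm → 393.3 × €1.46 = €574.18; + 5 × €10.94 standing = €628.88
Heat pump: 36,849,600 BTU / 3412 = 10,800 kWh heat; / 2.51 = 4,303 kWh in → × €0.201 = €864.86; + 5 × €11.53 standing = €922.51
Difference = |€628.88 − €922.51| = €293.63

€293.63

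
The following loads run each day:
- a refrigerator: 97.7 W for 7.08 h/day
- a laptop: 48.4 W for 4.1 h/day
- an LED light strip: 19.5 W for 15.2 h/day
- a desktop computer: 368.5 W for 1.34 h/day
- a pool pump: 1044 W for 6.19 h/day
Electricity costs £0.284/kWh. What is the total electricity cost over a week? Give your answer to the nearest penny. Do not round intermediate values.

£16.19

refrigerator: 97.7 W × 7.08 h × 7 d = 4,842 Wh = 4.842 kWh
laptop: 48.4 W × 4.1 h × 7 d = 1,389 Wh = 1.389 kWh
LED light strip: 19.5 W × 15.2 h × 7 d = 2,075 Wh = 2.075 kWh
desktop computer: 368.5 W × 1.34 h × 7 d = 3,457 Wh = 3.457 kWh
pool pump: 1044 W × 6.19 h × 7 d = 45,237 Wh = 45.24 kWh
Total energy = 4.842 + 1.389 + 2.075 + 3.457 + 45.24 = 57 kWh
Cost = 57 kWh × £0.284 = £16.19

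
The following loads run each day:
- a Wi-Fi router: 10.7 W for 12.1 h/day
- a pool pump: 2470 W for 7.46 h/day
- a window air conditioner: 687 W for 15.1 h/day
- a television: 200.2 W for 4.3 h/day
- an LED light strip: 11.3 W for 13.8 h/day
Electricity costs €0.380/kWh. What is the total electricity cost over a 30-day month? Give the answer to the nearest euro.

€341

Wi-Fi router: 10.7 W × 12.1 h × 30 d = 3,884 Wh = 3.884 kWh
pool pump: 2470 W × 7.46 h × 30 d = 552,786 Wh = 552.8 kWh
window air conditioner: 687 W × 15.1 h × 30 d = 311,211 Wh = 311.2 kWh
television: 200.2 W × 4.3 h × 30 d = 25,826 Wh = 25.83 kWh
LED light strip: 11.3 W × 13.8 h × 30 d = 4,678 Wh = 4.678 kWh
Total energy = 3.884 + 552.8 + 311.2 + 25.83 + 4.678 = 898.4 kWh
Cost = 898.4 kWh × €0.380 = €341.39 ≈ €341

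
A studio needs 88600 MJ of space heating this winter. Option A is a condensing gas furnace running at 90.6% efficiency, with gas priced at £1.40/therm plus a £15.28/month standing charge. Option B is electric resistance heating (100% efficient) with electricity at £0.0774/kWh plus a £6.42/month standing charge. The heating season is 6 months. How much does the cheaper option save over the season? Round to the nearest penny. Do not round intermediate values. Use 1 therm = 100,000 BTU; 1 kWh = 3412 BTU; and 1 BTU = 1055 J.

£554.20

Heat load = 88600 MJ = 88,600,000,000 J / 1055 = 83,981,043 BTU
Gas: input = 83,981,043 / 0.906 = 92,694,308 BTU = 926.9 therm → 926.9 × £1.40 = £1,297.72; + 6 × £15.28 standing = £1,389.40
Electric: 83,981,043 BTU / 3412 = 24,610 kWh → × £0.0774 = £1,905.08; + 6 × £6.42 standing = £1,943.60
Difference = |£1,389.40 − £1,943.60| = £554.20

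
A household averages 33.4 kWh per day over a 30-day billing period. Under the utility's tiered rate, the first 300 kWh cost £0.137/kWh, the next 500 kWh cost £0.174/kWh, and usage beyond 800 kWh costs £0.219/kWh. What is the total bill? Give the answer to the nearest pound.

£172

Usage = 33.4 kWh/day × 30 days = 1002 kWh
First 300 kWh × £0.137 = £41.10
Next 500 kWh × £0.174 = £87.00
Remaining 202 kWh × £0.219 = £44.24
Total = £172.34 ≈ £172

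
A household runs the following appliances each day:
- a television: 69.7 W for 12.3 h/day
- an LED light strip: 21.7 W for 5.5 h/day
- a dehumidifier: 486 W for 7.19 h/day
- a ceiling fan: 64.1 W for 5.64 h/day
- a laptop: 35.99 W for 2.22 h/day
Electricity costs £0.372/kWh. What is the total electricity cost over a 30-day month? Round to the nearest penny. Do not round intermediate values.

television: 69.7 W × 12.3 h × 30 d = 25,719 Wh = 25.72 kWh
LED light strip: 21.7 W × 5.5 h × 30 d = 3,580 Wh = 3.58 kWh
dehumidifier: 486 W × 7.19 h × 30 d = 104,830 Wh = 104.8 kWh
ceiling fan: 64.1 W × 5.64 h × 30 d = 10,846 Wh = 10.85 kWh
laptop: 35.99 W × 2.22 h × 30 d = 2,397 Wh = 2.397 kWh
Total energy = 25.72 + 3.58 + 104.8 + 10.85 + 2.397 = 147.4 kWh
Cost = 147.4 kWh × £0.372 = £54.82

£54.82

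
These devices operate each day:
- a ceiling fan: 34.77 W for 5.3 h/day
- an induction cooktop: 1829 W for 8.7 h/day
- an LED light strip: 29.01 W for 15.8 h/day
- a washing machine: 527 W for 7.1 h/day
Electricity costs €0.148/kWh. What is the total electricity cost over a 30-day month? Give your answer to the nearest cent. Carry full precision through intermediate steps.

€90.12

ceiling fan: 34.77 W × 5.3 h × 30 d = 5,528 Wh = 5.528 kWh
induction cooktop: 1829 W × 8.7 h × 30 d = 477,369 Wh = 477.4 kWh
LED light strip: 29.01 W × 15.8 h × 30 d = 13,751 Wh = 13.75 kWh
washing machine: 527 W × 7.1 h × 30 d = 112,251 Wh = 112.3 kWh
Total energy = 5.528 + 477.4 + 13.75 + 112.3 = 608.9 kWh
Cost = 608.9 kWh × €0.148 = €90.12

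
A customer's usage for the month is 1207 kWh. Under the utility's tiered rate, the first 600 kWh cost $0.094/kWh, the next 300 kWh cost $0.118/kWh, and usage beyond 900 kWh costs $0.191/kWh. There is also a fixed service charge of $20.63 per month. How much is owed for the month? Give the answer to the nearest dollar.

$171

First 600 kWh × $0.094 = $56.40
Next 300 kWh × $0.118 = $35.40
Remaining 307 kWh × $0.191 = $58.64
Energy charge = $150.44; + service $20.63 = $171.07 ≈ $171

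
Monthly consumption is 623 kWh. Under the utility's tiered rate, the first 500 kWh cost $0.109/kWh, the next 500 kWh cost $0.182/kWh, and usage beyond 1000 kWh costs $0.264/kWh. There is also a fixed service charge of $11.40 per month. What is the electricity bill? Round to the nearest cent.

First 500 kWh × $0.109 = $54.50
Next 123 kWh × $0.182 = $22.39
Remaining tier: 0 kWh (not reached)
Energy charge = $76.89; + service $11.40 = $88.29

$88.29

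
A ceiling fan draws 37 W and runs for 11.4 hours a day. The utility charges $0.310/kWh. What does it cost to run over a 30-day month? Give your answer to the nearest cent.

Energy = 37 W × 11.4 h/day × 30 days = 12,654 Wh = 12.65 kWh
Cost = 12.65 kWh × $0.310/kWh = $3.92

$3.92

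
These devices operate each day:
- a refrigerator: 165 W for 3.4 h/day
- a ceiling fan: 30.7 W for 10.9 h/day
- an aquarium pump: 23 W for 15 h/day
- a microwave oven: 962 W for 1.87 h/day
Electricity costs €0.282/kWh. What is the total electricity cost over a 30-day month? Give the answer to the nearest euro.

€26

refrigerator: 165 W × 3.4 h × 30 d = 16,830 Wh = 16.83 kWh
ceiling fan: 30.7 W × 10.9 h × 30 d = 10,039 Wh = 10.04 kWh
aquarium pump: 23 W × 15 h × 30 d = 10,350 Wh = 10.35 kWh
microwave oven: 962 W × 1.87 h × 30 d = 53,968 Wh = 53.97 kWh
Total energy = 16.83 + 10.04 + 10.35 + 53.97 = 91.19 kWh
Cost = 91.19 kWh × €0.282 = €25.71 ≈ €26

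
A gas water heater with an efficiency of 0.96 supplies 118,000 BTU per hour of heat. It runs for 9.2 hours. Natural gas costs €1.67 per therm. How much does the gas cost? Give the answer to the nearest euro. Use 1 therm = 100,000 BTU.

Heat delivered = 118,000 BTU/h × 9.2 h = 1,085,600 BTU
Gas input = 1,085,600 / 0.96 = 1,130,833 BTU
= 1,130,833 / 100,000 = 11.31 therm
Cost = 11.31 × €1.67/therm = €18.88 ≈ €19

€19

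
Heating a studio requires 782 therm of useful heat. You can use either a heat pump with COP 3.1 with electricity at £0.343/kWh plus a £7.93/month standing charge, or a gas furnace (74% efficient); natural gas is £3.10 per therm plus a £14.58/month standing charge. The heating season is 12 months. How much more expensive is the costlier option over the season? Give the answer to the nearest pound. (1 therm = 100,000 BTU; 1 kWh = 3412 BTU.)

Heat load = 782 therm × 100,000 = 78,200,000 BTU
Gas: input = 78,200,000 / 0.74 = 105,675,676 BTU = 1,057 therm → 1,057 × £3.10 = £3,275.95; + 12 × £14.58 standing = £3,450.91
Heat pump: 78,200,000 BTU / 3412 = 22,920 kWh heat; / 3.1 = 7,393 kWh in → × £0.343 = £2,535.89; + 12 × £7.93 standing = £2,631.05
Difference = |£3,450.91 − £2,631.05| = £819.86 ≈ £820

£820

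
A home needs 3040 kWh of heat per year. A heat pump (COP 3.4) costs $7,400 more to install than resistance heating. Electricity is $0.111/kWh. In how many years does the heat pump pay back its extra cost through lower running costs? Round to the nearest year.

31 years

Resistance: 3040 kWh × $0.111 = $337.44/yr
Heat pump: 3040 / 3.4 = 894.1 kWh in → × $0.111 = $99.25/yr
Annual savings = $238.19
Payback = $7,400 / $238.19 = 31.1 years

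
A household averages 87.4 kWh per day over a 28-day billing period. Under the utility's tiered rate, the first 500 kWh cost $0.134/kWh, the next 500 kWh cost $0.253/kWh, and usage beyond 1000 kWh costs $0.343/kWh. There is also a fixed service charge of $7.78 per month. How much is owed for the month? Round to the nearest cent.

$697.67

Usage = 87.4 kWh/day × 28 days = 2447.2 kWh
First 500 kWh × $0.134 = $67.00
Next 500 kWh × $0.253 = $126.50
Remaining 1447.2 kWh × $0.343 = $496.39
Energy charge = $689.89; + service $7.78 = $697.67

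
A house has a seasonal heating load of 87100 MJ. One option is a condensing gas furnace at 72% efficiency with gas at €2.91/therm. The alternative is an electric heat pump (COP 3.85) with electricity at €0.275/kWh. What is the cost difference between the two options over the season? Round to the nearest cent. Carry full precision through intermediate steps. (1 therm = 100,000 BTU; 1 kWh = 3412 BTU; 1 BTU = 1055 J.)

Heat load = 87100 MJ = 87,100,000,000 J / 1055 = 82,559,242 BTU
Gas: input = 82,559,242 / 0.72 = 114,665,613 BTU = 1,147 therm → 1,147 × €2.91 = €3,336.77
Heat pump: 82,559,242 BTU / 3412 = 24,200 kWh heat; / 3.85 = 6,285 kWh in → × €0.275 = €1,728.34
Difference = |€3,336.77 − €1,728.34| = €1,608.43

€1608.43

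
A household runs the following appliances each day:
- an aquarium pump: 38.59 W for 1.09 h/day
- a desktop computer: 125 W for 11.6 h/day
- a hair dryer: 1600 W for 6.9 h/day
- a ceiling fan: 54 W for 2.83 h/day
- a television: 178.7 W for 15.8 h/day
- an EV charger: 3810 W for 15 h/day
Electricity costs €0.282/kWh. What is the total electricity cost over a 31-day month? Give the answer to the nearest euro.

€635

aquarium pump: 38.59 W × 1.09 h × 31 d = 1,304 Wh = 1.304 kWh
desktop computer: 125 W × 11.6 h × 31 d = 44,950 Wh = 44.95 kWh
hair dryer: 1600 W × 6.9 h × 31 d = 342,240 Wh = 342.2 kWh
ceiling fan: 54 W × 2.83 h × 31 d = 4,737 Wh = 4.737 kWh
television: 178.7 W × 15.8 h × 31 d = 87,527 Wh = 87.53 kWh
EV charger: 3810 W × 15 h × 31 d = 1,771,650 Wh = 1,772 kWh
Total energy = 1.304 + 44.95 + 342.2 + 4.737 + 87.53 + 1,772 = 2,252 kWh
Cost = 2,252 kWh × €0.282 = €635.18 ≈ €635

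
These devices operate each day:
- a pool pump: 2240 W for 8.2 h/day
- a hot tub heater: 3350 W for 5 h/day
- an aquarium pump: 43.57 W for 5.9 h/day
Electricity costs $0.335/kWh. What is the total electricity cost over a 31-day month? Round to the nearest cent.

pool pump: 2240 W × 8.2 h × 31 d = 569,408 Wh = 569.4 kWh
hot tub heater: 3350 W × 5 h × 31 d = 519,250 Wh = 519.2 kWh
aquarium pump: 43.57 W × 5.9 h × 31 d = 7,969 Wh = 7.969 kWh
Total energy = 569.4 + 519.2 + 7.969 = 1,097 kWh
Cost = 1,097 kWh × $0.335 = $367.37

$367.37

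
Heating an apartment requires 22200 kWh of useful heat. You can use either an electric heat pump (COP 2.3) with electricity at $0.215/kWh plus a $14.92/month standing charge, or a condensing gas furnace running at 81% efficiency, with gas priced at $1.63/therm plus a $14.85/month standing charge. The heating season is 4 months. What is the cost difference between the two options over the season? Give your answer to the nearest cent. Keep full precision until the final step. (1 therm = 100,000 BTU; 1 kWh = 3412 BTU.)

Heat load = 22200 kWh × 3412 = 75,746,400 BTU
Gas: input = 75,746,400 / 0.81 = 93,514,074 BTU = 935.1 therm → 935.1 × $1.63 = $1,524.28; + 4 × $14.85 standing = $1,583.68
Heat pump: 75,746,400 BTU / 3412 = 22,200 kWh heat; / 2.3 = 9,652 kWh in → × $0.215 = $2,075.22; + 4 × $14.92 standing = $2,134.90
Difference = |$1,583.68 − $2,134.90| = $551.22

$551.22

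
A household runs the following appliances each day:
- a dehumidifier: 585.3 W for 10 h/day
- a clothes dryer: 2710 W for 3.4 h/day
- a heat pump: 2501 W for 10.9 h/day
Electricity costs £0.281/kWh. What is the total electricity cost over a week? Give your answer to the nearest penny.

£83.26

dehumidifier: 585.3 W × 10 h × 7 d = 40,971 Wh = 40.97 kWh
clothes dryer: 2710 W × 3.4 h × 7 d = 64,498 Wh = 64.5 kWh
heat pump: 2501 W × 10.9 h × 7 d = 190,826 Wh = 190.8 kWh
Total energy = 40.97 + 64.5 + 190.8 = 296.3 kWh
Cost = 296.3 kWh × £0.281 = £83.26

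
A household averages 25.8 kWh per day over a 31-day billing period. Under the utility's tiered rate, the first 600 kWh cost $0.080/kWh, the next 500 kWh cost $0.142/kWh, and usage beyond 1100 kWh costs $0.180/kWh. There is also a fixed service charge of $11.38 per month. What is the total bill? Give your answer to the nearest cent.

$87.75

Usage = 25.8 kWh/day × 31 days = 799.8 kWh
First 600 kWh × $0.080 = $48.00
Next 199.8 kWh × $0.142 = $28.37
Remaining tier: 0 kWh (not reached)
Energy charge = $76.37; + service $11.38 = $87.75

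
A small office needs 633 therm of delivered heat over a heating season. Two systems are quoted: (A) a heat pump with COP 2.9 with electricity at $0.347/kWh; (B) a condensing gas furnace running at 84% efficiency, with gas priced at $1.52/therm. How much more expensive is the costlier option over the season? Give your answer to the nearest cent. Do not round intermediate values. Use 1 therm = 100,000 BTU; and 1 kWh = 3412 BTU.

$1074.43

Heat load = 633 therm × 100,000 = 63,300,000 BTU
Gas: input = 63,300,000 / 0.84 = 75,357,143 BTU = 753.6 therm → 753.6 × $1.52 = $1,145.43
Heat pump: 63,300,000 BTU / 3412 = 18,550 kWh heat; / 2.9 = 6,397 kWh in → × $0.347 = $2,219.86
Difference = |$1,145.43 − $2,219.86| = $1,074.43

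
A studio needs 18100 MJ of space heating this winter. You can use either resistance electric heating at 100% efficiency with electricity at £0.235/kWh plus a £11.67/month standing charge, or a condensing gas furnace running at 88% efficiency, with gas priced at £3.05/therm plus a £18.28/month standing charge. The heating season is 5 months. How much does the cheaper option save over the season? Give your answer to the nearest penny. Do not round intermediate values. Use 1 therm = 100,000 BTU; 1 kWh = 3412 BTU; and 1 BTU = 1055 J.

Heat load = 18100 MJ = 18,100,000,000 J / 1055 = 17,156,398 BTU
Gas: input = 17,156,398 / 0.88 = 19,495,907 BTU = 195 therm → 195 × £3.05 = £594.63; + 5 × £18.28 standing = £686.03
Electric: 17,156,398 BTU / 3412 = 5,028 kWh → × £0.235 = £1,181.64; + 5 × £11.67 standing = £1,239.99
Difference = |£686.03 − £1,239.99| = £553.96

£553.96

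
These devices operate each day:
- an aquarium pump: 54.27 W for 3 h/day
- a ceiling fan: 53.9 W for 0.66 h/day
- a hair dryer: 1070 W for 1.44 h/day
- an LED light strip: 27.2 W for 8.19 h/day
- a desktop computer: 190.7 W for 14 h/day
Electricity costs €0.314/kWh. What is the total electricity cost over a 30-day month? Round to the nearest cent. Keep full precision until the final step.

€43.63

aquarium pump: 54.27 W × 3 h × 30 d = 4,884 Wh = 4.884 kWh
ceiling fan: 53.9 W × 0.66 h × 30 d = 1,067 Wh = 1.067 kWh
hair dryer: 1070 W × 1.44 h × 30 d = 46,224 Wh = 46.22 kWh
LED light strip: 27.2 W × 8.19 h × 30 d = 6,683 Wh = 6.683 kWh
desktop computer: 190.7 W × 14 h × 30 d = 80,094 Wh = 80.09 kWh
Total energy = 4.884 + 1.067 + 46.22 + 6.683 + 80.09 = 139 kWh
Cost = 139 kWh × €0.314 = €43.63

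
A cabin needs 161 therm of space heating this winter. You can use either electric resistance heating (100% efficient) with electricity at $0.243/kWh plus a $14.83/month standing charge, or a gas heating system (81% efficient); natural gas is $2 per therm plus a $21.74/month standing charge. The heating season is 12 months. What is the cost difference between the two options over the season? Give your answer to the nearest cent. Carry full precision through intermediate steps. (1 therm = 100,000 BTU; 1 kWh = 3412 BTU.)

Heat load = 161 therm × 100,000 = 16,100,000 BTU
Gas: input = 16,100,000 / 0.810 = 19,876,543 BTU = 198.8 therm → 198.8 × $2 = $397.53; + 12 × $21.74 standing = $658.41
Electric: 16,100,000 BTU / 3412 = 4,719 kWh → × $0.243 = $1,146.63; + 12 × $14.83 standing = $1,324.59
Difference = |$658.41 − $1,324.59| = $666.18

$666.18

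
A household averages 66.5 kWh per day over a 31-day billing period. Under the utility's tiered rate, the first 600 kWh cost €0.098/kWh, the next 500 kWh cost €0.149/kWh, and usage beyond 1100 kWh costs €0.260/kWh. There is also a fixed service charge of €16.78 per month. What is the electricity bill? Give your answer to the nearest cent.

€400.07

Usage = 66.5 kWh/day × 31 days = 2061.5 kWh
First 600 kWh × €0.098 = €58.80
Next 500 kWh × €0.149 = €74.50
Remaining 961.5 kWh × €0.260 = €249.99
Energy charge = €383.29; + service €16.78 = €400.07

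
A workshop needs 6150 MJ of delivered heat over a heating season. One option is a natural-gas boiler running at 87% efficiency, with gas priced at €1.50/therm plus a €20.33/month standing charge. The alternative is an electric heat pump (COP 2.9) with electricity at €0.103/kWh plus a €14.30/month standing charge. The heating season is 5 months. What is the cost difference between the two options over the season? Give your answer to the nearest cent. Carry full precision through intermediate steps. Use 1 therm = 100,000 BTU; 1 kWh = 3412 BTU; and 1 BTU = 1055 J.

Heat load = 6150 MJ = 6,150,000,000 J / 1055 = 5,829,384 BTU
Gas: input = 5,829,384 / 0.87 = 6,700,441 BTU = 67 therm → 67 × €1.50 = €100.51; + 5 × €20.33 standing = €202.16
Heat pump: 5,829,384 BTU / 3412 = 1,708 kWh heat; / 2.9 = 589.1 kWh in → × €0.103 = €60.68; + 5 × €14.30 standing = €132.18
Difference = |€202.16 − €132.18| = €69.98

€69.98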